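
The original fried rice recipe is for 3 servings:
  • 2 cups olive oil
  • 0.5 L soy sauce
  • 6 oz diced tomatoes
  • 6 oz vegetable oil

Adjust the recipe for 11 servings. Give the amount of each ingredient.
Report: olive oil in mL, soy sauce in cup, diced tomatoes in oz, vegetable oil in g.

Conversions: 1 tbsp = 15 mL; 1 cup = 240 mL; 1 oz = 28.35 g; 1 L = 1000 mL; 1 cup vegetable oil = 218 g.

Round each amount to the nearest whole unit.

olive oil: 1760 mL; soy sauce: 8 cup; diced tomatoes: 22 oz; vegetable oil: 624 g

Scaling factor: 11/3.
olive oil: 2 cup × 11/3 × 240 mL/cup = 1760 mL
soy sauce: 0.5 L × 11/3 × 1000 mL/L ÷ 240 mL/cup ≈ 8 cup
diced tomatoes: 6 oz × 11/3 = 22 oz
vegetable oil: 6 oz × 11/3 × 28.35 g/oz ≈ 624 g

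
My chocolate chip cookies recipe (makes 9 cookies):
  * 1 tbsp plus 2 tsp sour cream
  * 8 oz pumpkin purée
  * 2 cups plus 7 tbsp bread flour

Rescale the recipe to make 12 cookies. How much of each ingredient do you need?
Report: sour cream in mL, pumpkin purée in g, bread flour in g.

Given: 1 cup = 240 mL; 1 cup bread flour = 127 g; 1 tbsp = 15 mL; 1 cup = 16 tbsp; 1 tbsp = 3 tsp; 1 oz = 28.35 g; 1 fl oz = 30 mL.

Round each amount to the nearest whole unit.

Scaling factor: 12/9 = 4/3.
sour cream: (1 tbsp + 2 tsp = 5/3 tbsp) × 4/3 × 15 mL/tbsp ≈ 33 mL
pumpkin purée: 8 oz × 4/3 × 28.35 g/oz ≈ 302 g
bread flour: (2 cup + 7 tbsp = 2.4375 cup) × 4/3 × 127 g/cup ≈ 413 g

sour cream: 33 mL; pumpkin purée: 302 g; bread flour: 413 g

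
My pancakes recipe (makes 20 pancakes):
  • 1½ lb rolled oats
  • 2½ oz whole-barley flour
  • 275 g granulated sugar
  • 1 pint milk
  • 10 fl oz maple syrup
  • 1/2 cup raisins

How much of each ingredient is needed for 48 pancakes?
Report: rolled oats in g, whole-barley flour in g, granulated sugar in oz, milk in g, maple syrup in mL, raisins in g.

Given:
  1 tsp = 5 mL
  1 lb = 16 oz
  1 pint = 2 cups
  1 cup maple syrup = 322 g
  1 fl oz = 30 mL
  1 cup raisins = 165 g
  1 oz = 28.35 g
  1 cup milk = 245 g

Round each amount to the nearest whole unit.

Scaling factor: 48/20 = 12/5 = 2.4.
rolled oats: 1.5 lb × 12/5 × 16 oz/lb × 28.35 g/oz ≈ 1633 g
whole-barley flour: 2.5 oz × 12/5 × 28.35 g/oz ≈ 170 g
granulated sugar: 275 g × 12/5 ÷ 28.35 g/oz ≈ 23 oz
milk: 1 pint × 12/5 × 2 cup/pint × 245 g/cup = 1176 g
maple syrup: 10 fl oz × 12/5 × 30 mL/fl oz = 720 mL
raisins: 0.5 cup × 12/5 × 165 g/cup = 198 g

rolled oats: 1633 g; whole-barley flour: 170 g; granulated sugar: 23 oz; milk: 1176 g; maple syrup: 720 mL; raisins: 198 g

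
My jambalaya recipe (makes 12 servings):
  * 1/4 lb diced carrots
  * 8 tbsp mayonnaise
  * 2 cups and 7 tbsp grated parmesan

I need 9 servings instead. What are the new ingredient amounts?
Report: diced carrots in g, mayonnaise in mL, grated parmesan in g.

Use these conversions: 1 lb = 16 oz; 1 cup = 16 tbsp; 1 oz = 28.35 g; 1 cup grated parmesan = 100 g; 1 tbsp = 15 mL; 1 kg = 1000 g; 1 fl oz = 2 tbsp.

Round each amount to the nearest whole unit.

diced carrots: 85 g; mayonnaise: 90 mL; grated parmesan: 183 g

Scaling factor: 9/12 = 3/4 = 0.75.
diced carrots: 0.25 lb × 3/4 × 16 oz/lb × 28.35 g/oz ≈ 85 g
mayonnaise: 8 tbsp × 3/4 × 15 mL/tbsp = 90 mL
grated parmesan: (2 cup + 7 tbsp = 2.4375 cup) × 3/4 × 100 g/cup ≈ 183 g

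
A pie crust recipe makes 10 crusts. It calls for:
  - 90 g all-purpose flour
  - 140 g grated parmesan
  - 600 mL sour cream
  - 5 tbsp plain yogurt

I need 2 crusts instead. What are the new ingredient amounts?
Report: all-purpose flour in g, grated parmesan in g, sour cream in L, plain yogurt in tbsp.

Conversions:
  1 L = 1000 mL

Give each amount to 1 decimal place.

all-purpose flour: 18.0 g; grated parmesan: 28.0 g; sour cream: 0.1 L; plain yogurt: 1.0 tbsp

Scaling factor: 2/10 = 1/5 = 0.2.
all-purpose flour: 90 g × 1/5 = 18.0 g
grated parmesan: 140 g × 1/5 = 28.0 g
sour cream: 600 mL × 1/5 ÷ 1000 mL/L ≈ 0.1 L
plain yogurt: 5 tbsp × 1/5 = 1.0 tbsp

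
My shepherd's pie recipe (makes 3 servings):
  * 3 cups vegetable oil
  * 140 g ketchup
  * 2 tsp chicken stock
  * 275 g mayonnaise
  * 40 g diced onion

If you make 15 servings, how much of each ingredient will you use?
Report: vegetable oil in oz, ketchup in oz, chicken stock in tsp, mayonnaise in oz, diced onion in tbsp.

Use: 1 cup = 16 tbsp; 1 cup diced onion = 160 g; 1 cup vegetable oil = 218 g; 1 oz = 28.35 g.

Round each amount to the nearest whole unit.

vegetable oil: 115 oz; ketchup: 25 oz; chicken stock: 10 tsp; mayonnaise: 49 oz; diced onion: 20 tbsp

Scaling factor: 15/3 = 5.
vegetable oil: 3 cup × 5 × 218 g/cup ÷ 28.35 g/oz ≈ 115 oz
ketchup: 140 g × 5 ÷ 28.35 g/oz ≈ 25 oz
chicken stock: 2 tsp × 5 = 10 tsp
mayonnaise: 275 g × 5 ÷ 28.35 g/oz ≈ 49 oz
diced onion: 40 g × 5 ÷ 160 g/cup × 16 tbsp/cup = 20 tbsp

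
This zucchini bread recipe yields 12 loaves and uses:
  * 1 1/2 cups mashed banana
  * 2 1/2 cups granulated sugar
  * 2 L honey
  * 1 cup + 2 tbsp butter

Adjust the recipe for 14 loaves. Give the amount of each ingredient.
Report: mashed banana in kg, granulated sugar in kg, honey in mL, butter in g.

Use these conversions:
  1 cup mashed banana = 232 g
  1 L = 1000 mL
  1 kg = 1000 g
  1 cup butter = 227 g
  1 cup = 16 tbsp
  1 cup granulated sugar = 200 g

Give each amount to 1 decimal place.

mashed banana: 0.4 kg; granulated sugar: 0.6 kg; honey: 2333.3 mL; butter: 297.9 g

Scaling factor: 14/12 = 7/6.
mashed banana: 1.5 cup × 7/6 × 232 g/cup ÷ 1000 g/kg ≈ 0.4 kg
granulated sugar: 2.5 cup × 7/6 × 200 g/cup ÷ 1000 g/kg ≈ 0.6 kg
honey: 2 L × 7/6 × 1000 mL/L ≈ 2333.3 mL
butter: (1 cup + 2 tbsp = 1.125 cup) × 7/6 × 227 g/cup ≈ 297.9 g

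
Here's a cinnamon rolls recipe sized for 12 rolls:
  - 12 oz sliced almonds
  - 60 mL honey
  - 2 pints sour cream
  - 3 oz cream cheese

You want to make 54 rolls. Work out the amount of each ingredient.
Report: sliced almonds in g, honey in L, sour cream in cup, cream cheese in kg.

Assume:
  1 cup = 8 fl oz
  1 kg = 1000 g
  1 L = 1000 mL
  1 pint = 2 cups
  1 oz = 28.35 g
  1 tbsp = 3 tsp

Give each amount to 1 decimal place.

Scaling factor: 54/12 = 9/2 = 4.5.
sliced almonds: 12 oz × 9/2 × 28.35 g/oz = 1530.9 g
honey: 60 mL × 9/2 ÷ 1000 mL/L ≈ 0.3 L
sour cream: 2 pint × 9/2 × 2 cup/pint = 18.0 cup
cream cheese: 3 oz × 9/2 × 28.35 g/oz ÷ 1000 g/kg ≈ 0.4 kg

sliced almonds: 1530.9 g; honey: 0.3 L; sour cream: 18.0 cup; cream cheese: 0.4 kg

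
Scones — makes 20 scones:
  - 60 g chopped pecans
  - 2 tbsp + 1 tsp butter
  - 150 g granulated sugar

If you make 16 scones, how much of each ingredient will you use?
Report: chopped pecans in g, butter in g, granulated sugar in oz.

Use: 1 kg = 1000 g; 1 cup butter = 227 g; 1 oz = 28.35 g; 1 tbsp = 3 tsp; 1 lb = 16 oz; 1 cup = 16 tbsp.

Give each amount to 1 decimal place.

Scaling factor: 16/20 = 4/5 = 0.8.
chopped pecans: 60 g × 4/5 = 48.0 g
butter: (2 tbsp + 1 tsp = 7/3 tbsp) × 4/5 ÷ 16 tbsp/cup × 227 g/cup ≈ 26.5 g
granulated sugar: 150 g × 4/5 ÷ 28.35 g/oz ≈ 4.2 oz

chopped pecans: 48.0 g; butter: 26.5 g; granulated sugar: 4.2 oz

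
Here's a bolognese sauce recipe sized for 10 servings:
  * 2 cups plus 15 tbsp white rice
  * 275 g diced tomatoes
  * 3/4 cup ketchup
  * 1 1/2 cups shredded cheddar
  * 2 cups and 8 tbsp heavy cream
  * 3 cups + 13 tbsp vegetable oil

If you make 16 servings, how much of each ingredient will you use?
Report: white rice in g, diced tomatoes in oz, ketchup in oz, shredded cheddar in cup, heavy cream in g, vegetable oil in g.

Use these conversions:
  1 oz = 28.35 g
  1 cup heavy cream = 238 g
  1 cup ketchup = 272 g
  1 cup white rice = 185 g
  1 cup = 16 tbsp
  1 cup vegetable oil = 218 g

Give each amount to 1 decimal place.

Scaling factor: 16/10 = 8/5 = 1.6.
white rice: (2 cup + 15 tbsp = 2.9375 cup) × 8/5 × 185 g/cup = 869.5 g
diced tomatoes: 275 g × 8/5 ÷ 28.35 g/oz ≈ 15.5 oz
ketchup: 0.75 cup × 8/5 × 272 g/cup ÷ 28.35 g/oz ≈ 11.5 oz
shredded cheddar: 1.5 cup × 8/5 = 2.4 cup
heavy cream: (2 cup + 8 tbsp = 2.5 cup) × 8/5 × 238 g/cup = 952.0 g
vegetable oil: (3 cup + 13 tbsp = 3.8125 cup) × 8/5 × 218 g/cup = 1329.8 g

white rice: 869.5 g; diced tomatoes: 15.5 oz; ketchup: 11.5 oz; shredded cheddar: 2.4 cup; heavy cream: 952.0 g; vegetable oil: 1329.8 g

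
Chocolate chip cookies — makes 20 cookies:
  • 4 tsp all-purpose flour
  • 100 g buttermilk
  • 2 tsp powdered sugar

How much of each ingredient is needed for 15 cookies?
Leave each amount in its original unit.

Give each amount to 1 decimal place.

Scaling factor: 15/20 = 3/4 = 0.75.
all-purpose flour: 4 tsp × 3/4 = 3.0 tsp
buttermilk: 100 g × 3/4 = 75.0 g
powdered sugar: 2 tsp × 3/4 = 1.5 tsp

all-purpose flour: 3.0 tsp; buttermilk: 75.0 g; powdered sugar: 1.5 tsp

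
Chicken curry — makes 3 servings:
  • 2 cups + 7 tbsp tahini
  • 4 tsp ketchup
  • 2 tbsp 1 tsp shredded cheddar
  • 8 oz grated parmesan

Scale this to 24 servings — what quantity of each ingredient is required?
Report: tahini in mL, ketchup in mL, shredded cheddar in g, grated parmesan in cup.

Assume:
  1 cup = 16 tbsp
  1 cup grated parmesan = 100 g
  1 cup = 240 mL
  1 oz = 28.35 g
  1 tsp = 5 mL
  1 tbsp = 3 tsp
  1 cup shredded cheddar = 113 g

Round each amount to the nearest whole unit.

Scaling factor: 24/3 = 8.
tahini: (2 cup + 7 tbsp = 2.4375 cup) × 8 × 240 mL/cup = 4680 mL
ketchup: 4 tsp × 8 × 5 mL/tsp = 160 mL
shredded cheddar: (2 tbsp + 1 tsp = 7/3 tbsp) × 8 ÷ 16 tbsp/cup × 113 g/cup ≈ 132 g
grated parmesan: 8 oz × 8 × 28.35 g/oz ÷ 100 g/cup ≈ 18 cup

tahini: 4680 mL; ketchup: 160 mL; shredded cheddar: 132 g; grated parmesan: 18 cup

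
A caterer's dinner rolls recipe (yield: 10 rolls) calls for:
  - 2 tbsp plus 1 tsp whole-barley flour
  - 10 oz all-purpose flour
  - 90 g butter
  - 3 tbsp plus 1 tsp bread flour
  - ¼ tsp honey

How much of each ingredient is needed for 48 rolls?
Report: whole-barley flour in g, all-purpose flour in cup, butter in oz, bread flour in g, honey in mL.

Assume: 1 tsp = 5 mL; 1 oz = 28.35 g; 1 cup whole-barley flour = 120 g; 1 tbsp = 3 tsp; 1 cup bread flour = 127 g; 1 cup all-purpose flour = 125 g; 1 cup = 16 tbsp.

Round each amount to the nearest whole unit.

whole-barley flour: 84 g; all-purpose flour: 11 cup; butter: 15 oz; bread flour: 127 g; honey: 6 mL

Scaling factor: 48/10 = 24/5 = 4.8.
whole-barley flour: (2 tbsp + 1 tsp = 7/3 tbsp) × 24/5 ÷ 16 tbsp/cup × 120 g/cup = 84 g
all-purpose flour: 10 oz × 24/5 × 28.35 g/oz ÷ 125 g/cup ≈ 11 cup
butter: 90 g × 24/5 ÷ 28.35 g/oz ≈ 15 oz
bread flour: (3 tbsp + 1 tsp = 10/3 tbsp) × 24/5 ÷ 16 tbsp/cup × 127 g/cup = 127 g
honey: 0.25 tsp × 24/5 × 5 mL/tsp = 6 mL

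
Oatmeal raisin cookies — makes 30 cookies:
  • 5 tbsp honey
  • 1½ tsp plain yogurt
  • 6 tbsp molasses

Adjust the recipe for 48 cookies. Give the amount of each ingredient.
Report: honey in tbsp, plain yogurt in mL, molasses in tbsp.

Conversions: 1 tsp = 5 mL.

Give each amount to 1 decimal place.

Scaling factor: 48/30 = 8/5 = 1.6.
honey: 5 tbsp × 8/5 = 8.0 tbsp
plain yogurt: 1.5 tsp × 8/5 × 5 mL/tsp = 12.0 mL
molasses: 6 tbsp × 8/5 = 9.6 tbsp

honey: 8.0 tbsp; plain yogurt: 12.0 mL; molasses: 9.6 tbsp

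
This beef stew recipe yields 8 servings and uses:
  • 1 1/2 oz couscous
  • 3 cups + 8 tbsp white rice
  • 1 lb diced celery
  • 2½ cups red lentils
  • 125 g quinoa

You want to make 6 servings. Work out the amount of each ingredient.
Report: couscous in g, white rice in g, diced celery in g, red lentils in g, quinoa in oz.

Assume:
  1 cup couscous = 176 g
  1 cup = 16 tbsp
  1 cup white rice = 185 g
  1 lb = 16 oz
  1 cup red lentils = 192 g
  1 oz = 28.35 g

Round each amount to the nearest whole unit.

Scaling factor: 6/8 = 3/4 = 0.75.
couscous: 1.5 oz × 3/4 × 28.35 g/oz ≈ 32 g
white rice: (3 cup + 8 tbsp = 3.5 cup) × 3/4 × 185 g/cup ≈ 486 g
diced celery: 1 lb × 3/4 × 16 oz/lb × 28.35 g/oz ≈ 340 g
red lentils: 2.5 cup × 3/4 × 192 g/cup = 360 g
quinoa: 125 g × 3/4 ÷ 28.35 g/oz ≈ 3 oz

couscous: 32 g; white rice: 486 g; diced celery: 340 g; red lentils: 360 g; quinoa: 3 oz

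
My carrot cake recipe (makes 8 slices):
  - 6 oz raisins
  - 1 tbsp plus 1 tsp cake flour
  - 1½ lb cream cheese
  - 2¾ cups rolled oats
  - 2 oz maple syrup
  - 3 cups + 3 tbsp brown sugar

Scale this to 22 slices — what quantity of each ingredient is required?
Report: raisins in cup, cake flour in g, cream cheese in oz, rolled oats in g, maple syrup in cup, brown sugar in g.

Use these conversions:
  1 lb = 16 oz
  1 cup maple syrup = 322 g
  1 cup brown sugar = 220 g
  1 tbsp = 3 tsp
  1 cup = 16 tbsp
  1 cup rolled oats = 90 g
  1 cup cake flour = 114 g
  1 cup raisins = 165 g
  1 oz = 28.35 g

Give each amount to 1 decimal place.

raisins: 2.8 cup; cake flour: 26.1 g; cream cheese: 66.0 oz; rolled oats: 680.6 g; maple syrup: 0.5 cup; brown sugar: 1928.4 g

Scaling factor: 22/8 = 11/4 = 2.75.
raisins: 6 oz × 11/4 × 28.35 g/oz ÷ 165 g/cup ≈ 2.8 cup
cake flour: (1 tbsp + 1 tsp = 4/3 tbsp) × 11/4 ÷ 16 tbsp/cup × 114 g/cup ≈ 26.1 g
cream cheese: 1.5 lb × 11/4 × 16 oz/lb = 66.0 oz
rolled oats: 2.75 cup × 11/4 × 90 g/cup ≈ 680.6 g
maple syrup: 2 oz × 11/4 × 28.35 g/oz ÷ 322 g/cup ≈ 0.5 cup
brown sugar: (3 cup + 3 tbsp = 3.1875 cup) × 11/4 × 220 g/cup ≈ 1928.4 g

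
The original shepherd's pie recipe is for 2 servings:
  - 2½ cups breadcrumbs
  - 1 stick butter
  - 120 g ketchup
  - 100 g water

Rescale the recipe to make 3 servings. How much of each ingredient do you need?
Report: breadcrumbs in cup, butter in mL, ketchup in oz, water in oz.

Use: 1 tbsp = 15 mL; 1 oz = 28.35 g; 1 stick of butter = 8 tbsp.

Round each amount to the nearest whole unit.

breadcrumbs: 4 cup; butter: 180 mL; ketchup: 6 oz; water: 5 oz

Scaling factor: 3/2 = 1.5.
breadcrumbs: 2.5 cup × 3/2 ≈ 4 cup
butter: 1 stick × 3/2 × 8 tbsp/stick × 15 mL/tbsp = 180 mL
ketchup: 120 g × 3/2 ÷ 28.35 g/oz ≈ 6 oz
water: 100 g × 3/2 ÷ 28.35 g/oz ≈ 5 oz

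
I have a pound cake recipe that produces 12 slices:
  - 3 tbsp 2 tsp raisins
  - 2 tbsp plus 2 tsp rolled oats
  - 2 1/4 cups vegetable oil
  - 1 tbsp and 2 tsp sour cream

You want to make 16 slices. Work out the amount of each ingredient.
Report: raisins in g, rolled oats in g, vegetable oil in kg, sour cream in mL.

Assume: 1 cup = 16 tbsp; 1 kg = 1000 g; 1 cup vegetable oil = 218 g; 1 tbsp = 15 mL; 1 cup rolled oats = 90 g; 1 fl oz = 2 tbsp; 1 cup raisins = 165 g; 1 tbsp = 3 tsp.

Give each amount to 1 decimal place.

raisins: 50.4 g; rolled oats: 20.0 g; vegetable oil: 0.7 kg; sour cream: 33.3 mL

Scaling factor: 16/12 = 4/3.
raisins: (3 tbsp + 2 tsp = 11/3 tbsp) × 4/3 ÷ 16 tbsp/cup × 165 g/cup ≈ 50.4 g
rolled oats: (2 tbsp + 2 tsp = 8/3 tbsp) × 4/3 ÷ 16 tbsp/cup × 90 g/cup = 20.0 g
vegetable oil: 2.25 cup × 4/3 × 218 g/cup ÷ 1000 g/kg ≈ 0.7 kg
sour cream: (1 tbsp + 2 tsp = 5/3 tbsp) × 4/3 × 15 mL/tbsp ≈ 33.3 mL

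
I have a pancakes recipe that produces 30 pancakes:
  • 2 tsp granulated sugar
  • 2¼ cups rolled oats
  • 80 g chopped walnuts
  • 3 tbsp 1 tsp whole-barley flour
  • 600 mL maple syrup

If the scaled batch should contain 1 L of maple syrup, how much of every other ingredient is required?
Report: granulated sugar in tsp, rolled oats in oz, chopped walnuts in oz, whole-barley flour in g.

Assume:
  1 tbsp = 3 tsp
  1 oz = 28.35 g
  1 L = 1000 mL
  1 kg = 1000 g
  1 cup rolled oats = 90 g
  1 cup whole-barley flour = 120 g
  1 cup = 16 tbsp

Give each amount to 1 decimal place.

granulated sugar: 3.3 tsp; rolled oats: 11.9 oz; chopped walnuts: 4.7 oz; whole-barley flour: 41.7 g

The original recipe has 0.6 L of maple syrup, so the scaling factor is 1 ÷ 0.6 = 5/3.
granulated sugar: 2 tsp × 5/3 ≈ 3.3 tsp
rolled oats: 2.25 cup × 5/3 × 90 g/cup ÷ 28.35 g/oz ≈ 11.9 oz
chopped walnuts: 80 g × 5/3 ÷ 28.35 g/oz ≈ 4.7 oz
whole-barley flour: (3 tbsp + 1 tsp = 10/3 tbsp) × 5/3 ÷ 16 tbsp/cup × 120 g/cup ≈ 41.7 g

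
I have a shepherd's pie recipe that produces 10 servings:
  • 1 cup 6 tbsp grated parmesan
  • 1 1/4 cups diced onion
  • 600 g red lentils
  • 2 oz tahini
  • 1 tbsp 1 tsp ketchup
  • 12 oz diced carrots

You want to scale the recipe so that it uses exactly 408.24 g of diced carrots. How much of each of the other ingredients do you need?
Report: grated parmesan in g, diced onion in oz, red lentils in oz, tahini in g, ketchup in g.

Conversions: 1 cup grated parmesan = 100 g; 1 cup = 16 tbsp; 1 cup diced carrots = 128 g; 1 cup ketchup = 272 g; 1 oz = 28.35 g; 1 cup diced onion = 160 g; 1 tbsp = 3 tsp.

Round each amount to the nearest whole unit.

The original recipe has 340.2 g of diced carrots, so the scaling factor is 408.24 ÷ 340.2 = 6/5 = 1.2.
grated parmesan: (1 cup + 6 tbsp = 1.375 cup) × 6/5 × 100 g/cup = 165 g
diced onion: 1.25 cup × 6/5 × 160 g/cup ÷ 28.35 g/oz ≈ 8 oz
red lentils: 600 g × 6/5 ÷ 28.35 g/oz ≈ 25 oz
tahini: 2 oz × 6/5 × 28.35 g/oz ≈ 68 g
ketchup: (1 tbsp + 1 tsp = 4/3 tbsp) × 6/5 ÷ 16 tbsp/cup × 272 g/cup ≈ 27 g

grated parmesan: 165 g; diced onion: 8 oz; red lentils: 25 oz; tahini: 68 g; ketchup: 27 g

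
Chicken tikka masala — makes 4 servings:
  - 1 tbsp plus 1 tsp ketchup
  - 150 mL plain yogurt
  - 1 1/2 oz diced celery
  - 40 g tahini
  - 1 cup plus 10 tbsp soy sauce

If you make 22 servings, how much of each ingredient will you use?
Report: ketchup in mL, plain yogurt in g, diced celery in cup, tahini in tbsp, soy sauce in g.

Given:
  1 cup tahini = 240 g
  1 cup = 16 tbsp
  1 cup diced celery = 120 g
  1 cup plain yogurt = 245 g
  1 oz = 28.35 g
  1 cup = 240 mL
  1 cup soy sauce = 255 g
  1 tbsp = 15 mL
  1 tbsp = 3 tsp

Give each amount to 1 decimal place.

ketchup: 110.0 mL; plain yogurt: 842.2 g; diced celery: 1.9 cup; tahini: 14.7 tbsp; soy sauce: 2279.1 g

Scaling factor: 22/4 = 11/2 = 5.5.
ketchup: (1 tbsp + 1 tsp = 4/3 tbsp) × 11/2 × 15 mL/tbsp = 110.0 mL
plain yogurt: 150 mL × 11/2 ÷ 240 mL/cup × 245 g/cup ≈ 842.2 g
diced celery: 1.5 oz × 11/2 × 28.35 g/oz ÷ 120 g/cup ≈ 1.9 cup
tahini: 40 g × 11/2 ÷ 240 g/cup × 16 tbsp/cup ≈ 14.7 tbsp
soy sauce: (1 cup + 10 tbsp = 1.625 cup) × 11/2 × 255 g/cup ≈ 2279.1 g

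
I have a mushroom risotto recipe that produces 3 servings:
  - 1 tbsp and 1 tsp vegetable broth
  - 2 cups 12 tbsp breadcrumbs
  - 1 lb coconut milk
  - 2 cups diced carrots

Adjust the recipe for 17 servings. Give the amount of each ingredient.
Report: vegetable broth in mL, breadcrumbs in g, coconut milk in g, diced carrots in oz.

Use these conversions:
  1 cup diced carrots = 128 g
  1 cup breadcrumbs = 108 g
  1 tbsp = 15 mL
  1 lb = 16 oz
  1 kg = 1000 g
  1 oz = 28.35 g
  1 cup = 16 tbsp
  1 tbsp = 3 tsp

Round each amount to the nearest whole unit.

Scaling factor: 17/3.
vegetable broth: (1 tbsp + 1 tsp = 4/3 tbsp) × 17/3 × 15 mL/tbsp ≈ 113 mL
breadcrumbs: (2 cup + 12 tbsp = 2.75 cup) × 17/3 × 108 g/cup = 1683 g
coconut milk: 1 lb × 17/3 × 16 oz/lb × 28.35 g/oz ≈ 2570 g
diced carrots: 2 cup × 17/3 × 128 g/cup ÷ 28.35 g/oz ≈ 51 oz

vegetable broth: 113 mL; breadcrumbs: 1683 g; coconut milk: 2570 g; diced carrots: 51 oz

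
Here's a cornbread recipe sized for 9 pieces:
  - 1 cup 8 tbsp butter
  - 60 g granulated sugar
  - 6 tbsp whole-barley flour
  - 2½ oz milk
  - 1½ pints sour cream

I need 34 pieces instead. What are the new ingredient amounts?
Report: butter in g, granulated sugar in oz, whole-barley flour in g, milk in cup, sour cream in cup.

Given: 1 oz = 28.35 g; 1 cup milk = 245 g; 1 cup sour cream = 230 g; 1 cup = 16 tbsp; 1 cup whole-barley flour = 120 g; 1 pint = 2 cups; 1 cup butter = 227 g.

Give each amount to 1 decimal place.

Scaling factor: 34/9.
butter: (1 cup + 8 tbsp = 1.5 cup) × 34/9 × 227 g/cup ≈ 1286.3 g
granulated sugar: 60 g × 34/9 ÷ 28.35 g/oz ≈ 8.0 oz
whole-barley flour: 6 tbsp × 34/9 ÷ 16 tbsp/cup × 120 g/cup = 170.0 g
milk: 2.5 oz × 34/9 × 28.35 g/oz ÷ 245 g/cup ≈ 1.1 cup
sour cream: 1.5 pint × 34/9 × 2 cup/pint ≈ 11.3 cup

butter: 1286.3 g; granulated sugar: 8.0 oz; whole-barley flour: 170.0 g; milk: 1.1 cup; sour cream: 11.3 cup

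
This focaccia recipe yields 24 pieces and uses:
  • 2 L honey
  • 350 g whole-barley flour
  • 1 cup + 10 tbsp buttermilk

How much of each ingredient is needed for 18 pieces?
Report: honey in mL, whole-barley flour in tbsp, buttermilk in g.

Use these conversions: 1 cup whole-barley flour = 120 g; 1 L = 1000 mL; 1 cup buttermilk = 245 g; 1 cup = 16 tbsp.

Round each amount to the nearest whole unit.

honey: 1500 mL; whole-barley flour: 35 tbsp; buttermilk: 299 g

Scaling factor: 18/24 = 3/4 = 0.75.
honey: 2 L × 3/4 × 1000 mL/L = 1500 mL
whole-barley flour: 350 g × 3/4 ÷ 120 g/cup × 16 tbsp/cup = 35 tbsp
buttermilk: (1 cup + 10 tbsp = 1.625 cup) × 3/4 × 245 g/cup ≈ 299 g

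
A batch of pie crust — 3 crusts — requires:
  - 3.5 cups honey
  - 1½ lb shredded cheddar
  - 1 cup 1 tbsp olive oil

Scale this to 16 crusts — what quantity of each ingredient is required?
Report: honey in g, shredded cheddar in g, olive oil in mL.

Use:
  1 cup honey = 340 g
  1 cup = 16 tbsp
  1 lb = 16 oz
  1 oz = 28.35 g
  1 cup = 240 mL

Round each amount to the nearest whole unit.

Scaling factor: 16/3.
honey: 3.5 cup × 16/3 × 340 g/cup ≈ 6347 g
shredded cheddar: 1.5 lb × 16/3 × 16 oz/lb × 28.35 g/oz ≈ 3629 g
olive oil: (1 cup + 1 tbsp = 1.0625 cup) × 16/3 × 240 mL/cup = 1360 mL

honey: 6347 g; shredded cheddar: 3629 g; olive oil: 1360 mL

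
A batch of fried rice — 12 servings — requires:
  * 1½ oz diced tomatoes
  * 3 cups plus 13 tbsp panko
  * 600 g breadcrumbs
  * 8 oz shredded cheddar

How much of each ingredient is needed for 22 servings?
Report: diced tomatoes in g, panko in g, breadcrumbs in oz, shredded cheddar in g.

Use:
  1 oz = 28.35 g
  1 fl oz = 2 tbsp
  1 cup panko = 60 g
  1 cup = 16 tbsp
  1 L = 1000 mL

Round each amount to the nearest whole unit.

diced tomatoes: 78 g; panko: 419 g; breadcrumbs: 39 oz; shredded cheddar: 416 g

Scaling factor: 22/12 = 11/6.
diced tomatoes: 1.5 oz × 11/6 × 28.35 g/oz ≈ 78 g
panko: (3 cup + 13 tbsp = 3.8125 cup) × 11/6 × 60 g/cup ≈ 419 g
breadcrumbs: 600 g × 11/6 ÷ 28.35 g/oz ≈ 39 oz
shredded cheddar: 8 oz × 11/6 × 28.35 g/oz ≈ 416 g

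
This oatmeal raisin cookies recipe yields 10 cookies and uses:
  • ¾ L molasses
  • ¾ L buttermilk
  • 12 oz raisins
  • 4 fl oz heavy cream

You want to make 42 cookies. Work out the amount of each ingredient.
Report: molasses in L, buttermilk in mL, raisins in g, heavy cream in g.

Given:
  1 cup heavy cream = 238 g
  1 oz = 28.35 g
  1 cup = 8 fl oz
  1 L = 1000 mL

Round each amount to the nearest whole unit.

molasses: 3 L; buttermilk: 3150 mL; raisins: 1429 g; heavy cream: 500 g

Scaling factor: 42/10 = 21/5 = 4.2.
molasses: 0.75 L × 21/5 ≈ 3 L
buttermilk: 0.75 L × 21/5 × 1000 mL/L = 3150 mL
raisins: 12 oz × 21/5 × 28.35 g/oz ≈ 1429 g
heavy cream: 4 fl oz × 21/5 ÷ 8 fl oz/cup × 238 g/cup ≈ 500 g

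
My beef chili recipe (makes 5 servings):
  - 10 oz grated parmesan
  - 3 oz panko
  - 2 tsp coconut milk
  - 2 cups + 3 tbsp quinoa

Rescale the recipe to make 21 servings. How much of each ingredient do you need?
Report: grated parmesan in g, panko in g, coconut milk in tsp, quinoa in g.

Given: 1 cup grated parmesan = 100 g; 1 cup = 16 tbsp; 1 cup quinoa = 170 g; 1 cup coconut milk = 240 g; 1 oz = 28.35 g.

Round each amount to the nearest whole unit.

Scaling factor: 21/5 = 4.2.
grated parmesan: 10 oz × 21/5 × 28.35 g/oz ≈ 1191 g
panko: 3 oz × 21/5 × 28.35 g/oz ≈ 357 g
coconut milk: 2 tsp × 21/5 ≈ 8 tsp
quinoa: (2 cup + 3 tbsp = 2.1875 cup) × 21/5 × 170 g/cup ≈ 1562 g

grated parmesan: 1191 g; panko: 357 g; coconut milk: 8 tsp; quinoa: 1562 g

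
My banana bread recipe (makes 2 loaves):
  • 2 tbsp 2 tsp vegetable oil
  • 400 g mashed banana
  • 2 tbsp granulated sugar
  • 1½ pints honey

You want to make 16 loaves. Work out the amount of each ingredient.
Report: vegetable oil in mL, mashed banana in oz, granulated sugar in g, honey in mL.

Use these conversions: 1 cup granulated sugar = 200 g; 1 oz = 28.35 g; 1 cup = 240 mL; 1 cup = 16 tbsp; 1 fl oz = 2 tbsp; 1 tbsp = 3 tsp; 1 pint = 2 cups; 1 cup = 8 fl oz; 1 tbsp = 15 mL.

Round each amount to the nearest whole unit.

vegetable oil: 320 mL; mashed banana: 113 oz; granulated sugar: 200 g; honey: 5760 mL

Scaling factor: 16/2 = 8.
vegetable oil: (2 tbsp + 2 tsp = 8/3 tbsp) × 8 × 15 mL/tbsp = 320 mL
mashed banana: 400 g × 8 ÷ 28.35 g/oz ≈ 113 oz
granulated sugar: 2 tbsp × 8 ÷ 16 tbsp/cup × 200 g/cup = 200 g
honey: 1.5 pint × 8 × 2 cup/pint × 240 mL/cup = 5760 mL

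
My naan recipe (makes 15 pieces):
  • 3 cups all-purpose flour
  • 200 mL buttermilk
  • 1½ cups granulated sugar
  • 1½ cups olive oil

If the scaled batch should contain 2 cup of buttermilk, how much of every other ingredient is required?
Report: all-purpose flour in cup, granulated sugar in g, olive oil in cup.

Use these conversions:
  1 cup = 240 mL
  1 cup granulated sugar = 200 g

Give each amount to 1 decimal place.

all-purpose flour: 7.2 cup; granulated sugar: 720.0 g; olive oil: 3.6 cup

The original recipe has 5/6 cup of buttermilk, so the scaling factor is 2 ÷ 5/6 = 12/5 = 2.4.
all-purpose flour: 3 cup × 12/5 = 7.2 cup
granulated sugar: 1.5 cup × 12/5 × 200 g/cup = 720.0 g
olive oil: 1.5 cup × 12/5 = 3.6 cup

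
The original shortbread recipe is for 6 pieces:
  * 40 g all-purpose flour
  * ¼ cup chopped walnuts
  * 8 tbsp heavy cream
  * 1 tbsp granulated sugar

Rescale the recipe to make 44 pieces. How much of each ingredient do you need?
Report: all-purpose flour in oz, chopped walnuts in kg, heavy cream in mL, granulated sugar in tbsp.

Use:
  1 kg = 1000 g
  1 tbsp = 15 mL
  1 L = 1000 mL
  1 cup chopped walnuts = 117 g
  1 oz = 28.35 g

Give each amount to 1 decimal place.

Scaling factor: 44/6 = 22/3.
all-purpose flour: 40 g × 22/3 ÷ 28.35 g/oz ≈ 10.3 oz
chopped walnuts: 0.25 cup × 22/3 × 117 g/cup ÷ 1000 g/kg ≈ 0.2 kg
heavy cream: 8 tbsp × 22/3 × 15 mL/tbsp = 880.0 mL
granulated sugar: 1 tbsp × 22/3 ≈ 7.3 tbsp

all-purpose flour: 10.3 oz; chopped walnuts: 0.2 kg; heavy cream: 880.0 mL; granulated sugar: 7.3 tbsp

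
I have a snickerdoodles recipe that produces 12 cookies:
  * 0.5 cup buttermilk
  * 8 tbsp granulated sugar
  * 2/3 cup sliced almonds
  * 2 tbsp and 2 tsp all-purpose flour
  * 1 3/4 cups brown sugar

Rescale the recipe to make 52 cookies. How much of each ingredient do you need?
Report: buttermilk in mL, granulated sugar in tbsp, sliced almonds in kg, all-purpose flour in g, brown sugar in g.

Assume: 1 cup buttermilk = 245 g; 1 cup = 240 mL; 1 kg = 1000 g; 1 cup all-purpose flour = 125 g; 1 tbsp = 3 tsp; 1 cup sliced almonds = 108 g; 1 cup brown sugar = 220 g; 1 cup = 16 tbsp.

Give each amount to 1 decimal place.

buttermilk: 520.0 mL; granulated sugar: 34.7 tbsp; sliced almonds: 0.3 kg; all-purpose flour: 90.3 g; brown sugar: 1668.3 g

Scaling factor: 52/12 = 13/3.
buttermilk: 0.5 cup × 13/3 × 240 mL/cup = 520.0 mL
granulated sugar: 8 tbsp × 13/3 ≈ 34.7 tbsp
sliced almonds: 2/3 cup × 13/3 × 108 g/cup ÷ 1000 g/kg ≈ 0.3 kg
all-purpose flour: (2 tbsp + 2 tsp = 8/3 tbsp) × 13/3 ÷ 16 tbsp/cup × 125 g/cup ≈ 90.3 g
brown sugar: 1.75 cup × 13/3 × 220 g/cup ≈ 1668.3 g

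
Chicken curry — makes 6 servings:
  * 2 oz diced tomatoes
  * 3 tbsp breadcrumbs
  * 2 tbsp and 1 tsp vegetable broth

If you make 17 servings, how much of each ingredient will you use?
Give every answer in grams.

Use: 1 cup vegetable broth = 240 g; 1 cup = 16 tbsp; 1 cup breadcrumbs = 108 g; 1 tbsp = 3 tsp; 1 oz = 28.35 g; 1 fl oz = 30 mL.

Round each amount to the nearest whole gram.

Scaling factor: 17/6.
diced tomatoes: 2 oz × 17/6 × 28.35 g/oz ≈ 161 g
breadcrumbs: 3 tbsp × 17/6 ÷ 16 tbsp/cup × 108 g/cup ≈ 57 g
vegetable broth: (2 tbsp + 1 tsp = 7/3 tbsp) × 17/6 ÷ 16 tbsp/cup × 240 g/cup ≈ 99 g

diced tomatoes: 161 g; breadcrumbs: 57 g; vegetable broth: 99 g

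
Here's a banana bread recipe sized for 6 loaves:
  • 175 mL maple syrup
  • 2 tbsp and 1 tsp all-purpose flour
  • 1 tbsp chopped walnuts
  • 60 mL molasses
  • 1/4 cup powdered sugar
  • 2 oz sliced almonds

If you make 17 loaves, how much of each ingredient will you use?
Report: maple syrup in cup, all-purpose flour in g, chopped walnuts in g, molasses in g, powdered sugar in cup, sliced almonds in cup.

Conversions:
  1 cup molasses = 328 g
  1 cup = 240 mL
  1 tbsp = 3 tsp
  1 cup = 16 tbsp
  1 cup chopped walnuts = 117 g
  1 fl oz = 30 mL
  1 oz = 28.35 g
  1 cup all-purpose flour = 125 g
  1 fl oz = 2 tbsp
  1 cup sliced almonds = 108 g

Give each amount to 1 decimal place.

Scaling factor: 17/6.
maple syrup: 175 mL × 17/6 ÷ 240 mL/cup ≈ 2.1 cup
all-purpose flour: (2 tbsp + 1 tsp = 7/3 tbsp) × 17/6 ÷ 16 tbsp/cup × 125 g/cup ≈ 51.6 g
chopped walnuts: 1 tbsp × 17/6 ÷ 16 tbsp/cup × 117 g/cup ≈ 20.7 g
molasses: 60 mL × 17/6 ÷ 240 mL/cup × 328 g/cup ≈ 232.3 g
powdered sugar: 0.25 cup × 17/6 ≈ 0.7 cup
sliced almonds: 2 oz × 17/6 × 28.35 g/oz ÷ 108 g/cup ≈ 1.5 cup

maple syrup: 2.1 cup; all-purpose flour: 51.6 g; chopped walnuts: 20.7 g; molasses: 232.3 g; powdered sugar: 0.7 cup; sliced almonds: 1.5 cup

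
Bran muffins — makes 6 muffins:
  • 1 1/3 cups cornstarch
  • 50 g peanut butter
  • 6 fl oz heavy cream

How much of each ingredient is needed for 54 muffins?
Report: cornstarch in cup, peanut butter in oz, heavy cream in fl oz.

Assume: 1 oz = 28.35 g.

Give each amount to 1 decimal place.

Scaling factor: 54/6 = 9.
cornstarch: 4/3 cup × 9 = 12.0 cup
peanut butter: 50 g × 9 ÷ 28.35 g/oz ≈ 15.9 oz
heavy cream: 6 fl oz × 9 = 54.0 fl oz

cornstarch: 12.0 cup; peanut butter: 15.9 oz; heavy cream: 54.0 fl oz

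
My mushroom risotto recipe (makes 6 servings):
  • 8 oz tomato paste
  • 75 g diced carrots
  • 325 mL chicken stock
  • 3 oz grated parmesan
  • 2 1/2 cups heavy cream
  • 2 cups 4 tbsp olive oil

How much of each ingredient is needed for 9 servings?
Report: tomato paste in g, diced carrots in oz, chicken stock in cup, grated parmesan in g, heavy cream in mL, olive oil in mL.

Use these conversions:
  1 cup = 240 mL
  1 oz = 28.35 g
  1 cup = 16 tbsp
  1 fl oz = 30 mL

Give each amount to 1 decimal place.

Scaling factor: 9/6 = 3/2 = 1.5.
tomato paste: 8 oz × 3/2 × 28.35 g/oz = 340.2 g
diced carrots: 75 g × 3/2 ÷ 28.35 g/oz ≈ 4.0 oz
chicken stock: 325 mL × 3/2 ÷ 240 mL/cup ≈ 2.0 cup
grated parmesan: 3 oz × 3/2 × 28.35 g/oz ≈ 127.6 g
heavy cream: 2.5 cup × 3/2 × 240 mL/cup = 900.0 mL
olive oil: (2 cup + 4 tbsp = 2.25 cup) × 3/2 × 240 mL/cup = 810.0 mL

tomato paste: 340.2 g; diced carrots: 4.0 oz; chicken stock: 2.0 cup; grated parmesan: 127.6 g; heavy cream: 900.0 mL; olive oil: 810.0 mL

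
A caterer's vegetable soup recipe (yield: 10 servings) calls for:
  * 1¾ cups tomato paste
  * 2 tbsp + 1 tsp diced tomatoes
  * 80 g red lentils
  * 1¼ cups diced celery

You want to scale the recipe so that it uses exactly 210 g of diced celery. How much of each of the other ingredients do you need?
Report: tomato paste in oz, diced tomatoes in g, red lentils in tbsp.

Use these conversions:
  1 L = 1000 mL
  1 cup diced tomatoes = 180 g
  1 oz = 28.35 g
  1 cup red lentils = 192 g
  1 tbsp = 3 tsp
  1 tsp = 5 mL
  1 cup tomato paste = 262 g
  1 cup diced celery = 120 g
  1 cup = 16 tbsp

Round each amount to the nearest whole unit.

The original recipe has 150 g of diced celery, so the scaling factor is 210 ÷ 150 = 7/5 = 1.4.
tomato paste: 1.75 cup × 7/5 × 262 g/cup ÷ 28.35 g/oz ≈ 23 oz
diced tomatoes: (2 tbsp + 1 tsp = 7/3 tbsp) × 7/5 ÷ 16 tbsp/cup × 180 g/cup ≈ 37 g
red lentils: 80 g × 7/5 ÷ 192 g/cup × 16 tbsp/cup ≈ 9 tbsp

tomato paste: 23 oz; diced tomatoes: 37 g; red lentils: 9 tbsp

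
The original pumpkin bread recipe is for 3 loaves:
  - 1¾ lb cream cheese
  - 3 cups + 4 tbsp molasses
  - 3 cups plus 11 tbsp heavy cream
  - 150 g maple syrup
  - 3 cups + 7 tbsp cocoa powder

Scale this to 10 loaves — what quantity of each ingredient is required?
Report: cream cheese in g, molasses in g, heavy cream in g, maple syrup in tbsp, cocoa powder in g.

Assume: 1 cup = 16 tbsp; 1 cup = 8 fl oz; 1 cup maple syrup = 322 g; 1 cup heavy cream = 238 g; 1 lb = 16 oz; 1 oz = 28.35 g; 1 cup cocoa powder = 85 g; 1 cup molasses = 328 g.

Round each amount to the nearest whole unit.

Scaling factor: 10/3.
cream cheese: 1.75 lb × 10/3 × 16 oz/lb × 28.35 g/oz = 2646 g
molasses: (3 cup + 4 tbsp = 3.25 cup) × 10/3 × 328 g/cup ≈ 3553 g
heavy cream: (3 cup + 11 tbsp = 3.6875 cup) × 10/3 × 238 g/cup ≈ 2925 g
maple syrup: 150 g × 10/3 ÷ 322 g/cup × 16 tbsp/cup ≈ 25 tbsp
cocoa powder: (3 cup + 7 tbsp = 3.4375 cup) × 10/3 × 85 g/cup ≈ 974 g

cream cheese: 2646 g; molasses: 3553 g; heavy cream: 2925 g; maple syrup: 25 tbsp; cocoa powder: 974 g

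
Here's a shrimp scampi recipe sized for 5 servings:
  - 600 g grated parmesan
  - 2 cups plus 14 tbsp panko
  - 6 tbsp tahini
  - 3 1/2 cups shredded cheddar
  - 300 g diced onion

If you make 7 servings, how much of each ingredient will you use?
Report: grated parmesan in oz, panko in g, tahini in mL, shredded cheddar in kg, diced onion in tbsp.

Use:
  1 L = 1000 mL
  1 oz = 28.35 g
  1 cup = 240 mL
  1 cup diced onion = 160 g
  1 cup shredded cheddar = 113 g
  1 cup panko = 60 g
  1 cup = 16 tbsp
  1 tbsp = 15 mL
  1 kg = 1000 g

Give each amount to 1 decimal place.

grated parmesan: 29.6 oz; panko: 241.5 g; tahini: 126.0 mL; shredded cheddar: 0.6 kg; diced onion: 42.0 tbsp

Scaling factor: 7/5 = 1.4.
grated parmesan: 600 g × 7/5 ÷ 28.35 g/oz ≈ 29.6 oz
panko: (2 cup + 14 tbsp = 2.875 cup) × 7/5 × 60 g/cup = 241.5 g
tahini: 6 tbsp × 7/5 × 15 mL/tbsp = 126.0 mL
shredded cheddar: 3.5 cup × 7/5 × 113 g/cup ÷ 1000 g/kg ≈ 0.6 kg
diced onion: 300 g × 7/5 ÷ 160 g/cup × 16 tbsp/cup = 42.0 tbsp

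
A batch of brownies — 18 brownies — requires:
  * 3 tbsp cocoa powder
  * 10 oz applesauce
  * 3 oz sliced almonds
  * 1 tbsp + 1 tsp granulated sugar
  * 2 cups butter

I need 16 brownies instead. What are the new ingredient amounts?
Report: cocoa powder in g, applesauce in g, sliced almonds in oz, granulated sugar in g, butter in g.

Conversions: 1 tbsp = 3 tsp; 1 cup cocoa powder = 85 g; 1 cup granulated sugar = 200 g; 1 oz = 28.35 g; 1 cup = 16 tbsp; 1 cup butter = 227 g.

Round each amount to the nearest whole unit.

cocoa powder: 14 g; applesauce: 252 g; sliced almonds: 3 oz; granulated sugar: 15 g; butter: 404 g

Scaling factor: 16/18 = 8/9.
cocoa powder: 3 tbsp × 8/9 ÷ 16 tbsp/cup × 85 g/cup ≈ 14 g
applesauce: 10 oz × 8/9 × 28.35 g/oz = 252 g
sliced almonds: 3 oz × 8/9 ≈ 3 oz
granulated sugar: (1 tbsp + 1 tsp = 4/3 tbsp) × 8/9 ÷ 16 tbsp/cup × 200 g/cup ≈ 15 g
butter: 2 cup × 8/9 × 227 g/cup ≈ 404 g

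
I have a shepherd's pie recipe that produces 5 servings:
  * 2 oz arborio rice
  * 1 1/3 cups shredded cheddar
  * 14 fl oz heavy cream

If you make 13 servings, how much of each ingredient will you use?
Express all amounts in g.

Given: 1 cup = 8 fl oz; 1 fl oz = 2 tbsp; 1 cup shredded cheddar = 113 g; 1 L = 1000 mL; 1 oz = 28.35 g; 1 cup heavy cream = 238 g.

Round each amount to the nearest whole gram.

arborio rice: 147 g; shredded cheddar: 392 g; heavy cream: 1083 g

Scaling factor: 13/5 = 2.6.
arborio rice: 2 oz × 13/5 × 28.35 g/oz ≈ 147 g
shredded cheddar: 4/3 cup × 13/5 × 113 g/cup ≈ 392 g
heavy cream: 14 fl oz × 13/5 ÷ 8 fl oz/cup × 238 g/cup ≈ 1083 g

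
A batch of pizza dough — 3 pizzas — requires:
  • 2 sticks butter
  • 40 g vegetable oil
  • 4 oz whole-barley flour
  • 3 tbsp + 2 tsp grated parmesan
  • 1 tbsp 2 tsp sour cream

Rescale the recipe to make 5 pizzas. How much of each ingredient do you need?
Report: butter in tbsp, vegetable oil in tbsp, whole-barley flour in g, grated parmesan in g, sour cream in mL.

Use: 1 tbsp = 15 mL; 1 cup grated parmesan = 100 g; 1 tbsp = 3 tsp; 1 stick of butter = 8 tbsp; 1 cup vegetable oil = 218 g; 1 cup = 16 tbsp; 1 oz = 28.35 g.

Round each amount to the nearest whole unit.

butter: 27 tbsp; vegetable oil: 5 tbsp; whole-barley flour: 189 g; grated parmesan: 38 g; sour cream: 42 mL

Scaling factor: 5/3.
butter: 2 stick × 5/3 × 8 tbsp/stick ≈ 27 tbsp
vegetable oil: 40 g × 5/3 ÷ 218 g/cup × 16 tbsp/cup ≈ 5 tbsp
whole-barley flour: 4 oz × 5/3 × 28.35 g/oz = 189 g
grated parmesan: (3 tbsp + 2 tsp = 11/3 tbsp) × 5/3 ÷ 16 tbsp/cup × 100 g/cup ≈ 38 g
sour cream: (1 tbsp + 2 tsp = 5/3 tbsp) × 5/3 × 15 mL/tbsp ≈ 42 mL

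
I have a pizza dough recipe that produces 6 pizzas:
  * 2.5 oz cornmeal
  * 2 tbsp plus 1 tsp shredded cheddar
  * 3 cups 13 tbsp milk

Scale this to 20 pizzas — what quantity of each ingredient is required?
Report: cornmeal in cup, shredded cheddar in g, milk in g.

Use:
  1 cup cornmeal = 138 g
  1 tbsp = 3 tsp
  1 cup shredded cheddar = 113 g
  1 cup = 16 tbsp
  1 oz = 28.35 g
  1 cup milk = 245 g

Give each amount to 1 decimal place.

Scaling factor: 20/6 = 10/3.
cornmeal: 2.5 oz × 10/3 × 28.35 g/oz ÷ 138 g/cup ≈ 1.7 cup
shredded cheddar: (2 tbsp + 1 tsp = 7/3 tbsp) × 10/3 ÷ 16 tbsp/cup × 113 g/cup ≈ 54.9 g
milk: (3 cup + 13 tbsp = 3.8125 cup) × 10/3 × 245 g/cup ≈ 3113.5 g

cornmeal: 1.7 cup; shredded cheddar: 54.9 g; milk: 3113.5 g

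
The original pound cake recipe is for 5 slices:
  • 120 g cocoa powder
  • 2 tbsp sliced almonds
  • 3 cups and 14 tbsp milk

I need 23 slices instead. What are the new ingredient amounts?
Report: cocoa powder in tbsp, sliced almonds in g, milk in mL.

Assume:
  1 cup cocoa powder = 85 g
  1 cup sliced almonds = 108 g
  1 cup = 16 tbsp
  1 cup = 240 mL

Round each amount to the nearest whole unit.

cocoa powder: 104 tbsp; sliced almonds: 62 g; milk: 4278 mL

Scaling factor: 23/5 = 4.6.
cocoa powder: 120 g × 23/5 ÷ 85 g/cup × 16 tbsp/cup ≈ 104 tbsp
sliced almonds: 2 tbsp × 23/5 ÷ 16 tbsp/cup × 108 g/cup ≈ 62 g
milk: (3 cup + 14 tbsp = 3.875 cup) × 23/5 × 240 mL/cup = 4278 mL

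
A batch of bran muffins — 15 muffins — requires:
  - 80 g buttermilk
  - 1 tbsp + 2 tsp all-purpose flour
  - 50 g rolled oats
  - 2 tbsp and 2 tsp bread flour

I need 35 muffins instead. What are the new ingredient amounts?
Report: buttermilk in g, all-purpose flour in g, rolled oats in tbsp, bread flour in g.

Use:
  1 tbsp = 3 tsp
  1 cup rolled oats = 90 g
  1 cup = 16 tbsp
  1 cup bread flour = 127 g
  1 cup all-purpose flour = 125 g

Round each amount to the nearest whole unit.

buttermilk: 187 g; all-purpose flour: 30 g; rolled oats: 21 tbsp; bread flour: 49 g

Scaling factor: 35/15 = 7/3.
buttermilk: 80 g × 7/3 ≈ 187 g
all-purpose flour: (1 tbsp + 2 tsp = 5/3 tbsp) × 7/3 ÷ 16 tbsp/cup × 125 g/cup ≈ 30 g
rolled oats: 50 g × 7/3 ÷ 90 g/cup × 16 tbsp/cup ≈ 21 tbsp
bread flour: (2 tbsp + 2 tsp = 8/3 tbsp) × 7/3 ÷ 16 tbsp/cup × 127 g/cup ≈ 49 g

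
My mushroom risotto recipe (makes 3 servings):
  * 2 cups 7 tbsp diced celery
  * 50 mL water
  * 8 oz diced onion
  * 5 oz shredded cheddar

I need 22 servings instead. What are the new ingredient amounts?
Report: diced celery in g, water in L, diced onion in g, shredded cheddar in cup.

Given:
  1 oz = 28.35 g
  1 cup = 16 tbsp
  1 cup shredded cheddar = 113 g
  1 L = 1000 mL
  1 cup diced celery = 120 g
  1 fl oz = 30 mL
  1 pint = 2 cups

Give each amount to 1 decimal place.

diced celery: 2145.0 g; water: 0.4 L; diced onion: 1663.2 g; shredded cheddar: 9.2 cup

Scaling factor: 22/3.
diced celery: (2 cup + 7 tbsp = 2.4375 cup) × 22/3 × 120 g/cup = 2145.0 g
water: 50 mL × 22/3 ÷ 1000 mL/L ≈ 0.4 L
diced onion: 8 oz × 22/3 × 28.35 g/oz = 1663.2 g
shredded cheddar: 5 oz × 22/3 × 28.35 g/oz ÷ 113 g/cup ≈ 9.2 cup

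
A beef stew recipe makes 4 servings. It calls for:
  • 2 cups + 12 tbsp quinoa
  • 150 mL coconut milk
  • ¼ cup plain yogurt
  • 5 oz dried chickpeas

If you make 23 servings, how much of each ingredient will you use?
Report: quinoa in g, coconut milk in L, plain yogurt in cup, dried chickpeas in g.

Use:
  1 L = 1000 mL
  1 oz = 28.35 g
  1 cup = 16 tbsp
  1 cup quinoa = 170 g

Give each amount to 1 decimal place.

Scaling factor: 23/4 = 5.75.
quinoa: (2 cup + 12 tbsp = 2.75 cup) × 23/4 × 170 g/cup ≈ 2688.1 g
coconut milk: 150 mL × 23/4 ÷ 1000 mL/L ≈ 0.9 L
plain yogurt: 0.25 cup × 23/4 ≈ 1.4 cup
dried chickpeas: 5 oz × 23/4 × 28.35 g/oz ≈ 815.1 g

quinoa: 2688.1 g; coconut milk: 0.9 L; plain yogurt: 1.4 cup; dried chickpeas: 815.1 g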